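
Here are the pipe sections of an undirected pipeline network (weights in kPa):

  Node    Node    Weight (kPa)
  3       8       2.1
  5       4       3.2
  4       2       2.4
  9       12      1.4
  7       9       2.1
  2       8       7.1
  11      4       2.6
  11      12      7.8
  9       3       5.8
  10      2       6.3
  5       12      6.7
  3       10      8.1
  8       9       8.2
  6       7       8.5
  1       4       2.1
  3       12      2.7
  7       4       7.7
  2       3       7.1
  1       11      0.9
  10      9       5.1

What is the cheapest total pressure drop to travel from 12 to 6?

Shortest distances from 12:
12: 0
9: 1.4  (via 12)
3: 2.7  (via 12)
7: 3.5  (via 9)
8: 4.8  (via 3)
10: 6.5  (via 9)
5: 6.7  (via 12)
11: 7.8  (via 12)
1: 8.7  (via 11)
2: 9.8  (via 3)
4: 9.9  (via 5)
6: 12  (via 7)
Shortest route: 12–9–7–6 = 12 kPa.

12 kPa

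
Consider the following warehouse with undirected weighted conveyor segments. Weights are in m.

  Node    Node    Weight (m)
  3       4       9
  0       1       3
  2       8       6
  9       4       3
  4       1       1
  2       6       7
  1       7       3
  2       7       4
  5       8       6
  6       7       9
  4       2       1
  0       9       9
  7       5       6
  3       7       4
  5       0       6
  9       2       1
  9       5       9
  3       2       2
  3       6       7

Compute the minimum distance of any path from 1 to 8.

8 m

Shortest distances from 1:
1: 0
4: 1  (via 1)
2: 2  (via 4)
0: 3  (via 1)
7: 3  (via 1)
9: 3  (via 2)
3: 4  (via 2)
8: 8  (via 2)
Shortest route: 1 → 4 → 2 → 8 = 8 m.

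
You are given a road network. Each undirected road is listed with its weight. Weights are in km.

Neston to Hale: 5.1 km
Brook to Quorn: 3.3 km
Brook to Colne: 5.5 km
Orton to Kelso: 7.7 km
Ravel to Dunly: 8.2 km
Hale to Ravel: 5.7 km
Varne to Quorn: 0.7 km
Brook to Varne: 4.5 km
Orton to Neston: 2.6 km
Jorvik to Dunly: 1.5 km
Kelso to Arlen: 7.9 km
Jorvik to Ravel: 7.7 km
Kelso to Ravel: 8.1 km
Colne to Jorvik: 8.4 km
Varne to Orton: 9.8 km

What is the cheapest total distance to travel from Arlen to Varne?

25.4 km

Candidate routes:
Arlen → Kelso → Ravel → Jorvik → Colne → Brook → Quorn → Varne: 7.9+8.1+7.7+8.4+5.5+3.3+0.7 = 41.6
Arlen → Kelso → Ravel → Jorvik → Colne → Brook → Varne: 7.9+8.1+7.7+8.4+5.5+4.5 = 42.1
Arlen → Kelso → Orton → Varne: 7.9+7.7+9.8 = 25.4
Arlen → Kelso → Ravel → Hale → Neston → Orton → Varne: 7.9+8.1+5.7+5.1+2.6+9.8 = 39.2
Cheapest is Arlen → Kelso → Orton → Varne at 25.4 km.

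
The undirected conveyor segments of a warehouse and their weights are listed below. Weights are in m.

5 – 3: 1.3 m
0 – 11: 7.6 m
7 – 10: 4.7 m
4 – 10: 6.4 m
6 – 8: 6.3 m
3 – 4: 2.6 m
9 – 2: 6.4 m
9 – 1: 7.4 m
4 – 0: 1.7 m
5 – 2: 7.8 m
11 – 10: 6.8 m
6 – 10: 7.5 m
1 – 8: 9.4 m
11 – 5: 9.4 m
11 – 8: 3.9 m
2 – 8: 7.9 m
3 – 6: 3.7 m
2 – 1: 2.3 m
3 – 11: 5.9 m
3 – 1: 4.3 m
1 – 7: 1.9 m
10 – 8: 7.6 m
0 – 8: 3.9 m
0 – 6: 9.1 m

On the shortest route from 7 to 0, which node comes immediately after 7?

1

Compare a few routes:
7 → 1 → 8 → 0: 1.9+9.4+3.9 = 15.2
7 → 1 → 3 → 4 → 0: 1.9+4.3+2.6+1.7 = 10.5
7 → 10 → 4 → 0: 4.7+6.4+1.7 = 12.8
Cheapest is 7 → 1 → 3 → 4 → 0 at 10.5 m.
So from 7 the first move is to 1.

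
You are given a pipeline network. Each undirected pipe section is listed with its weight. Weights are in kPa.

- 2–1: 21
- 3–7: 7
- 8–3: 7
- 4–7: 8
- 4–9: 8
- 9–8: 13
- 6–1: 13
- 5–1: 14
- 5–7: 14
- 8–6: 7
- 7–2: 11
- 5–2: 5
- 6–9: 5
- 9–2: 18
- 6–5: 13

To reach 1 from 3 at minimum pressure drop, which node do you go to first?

8

Compare a few routes:
3 → 8 → 6 → 1: 7+7+13 = 27
3 → 7 → 5 → 1: 7+14+14 = 35
The minimum is 27 kPa via 3 → 8 → 6 → 1.
So from 3 the first move is to 8.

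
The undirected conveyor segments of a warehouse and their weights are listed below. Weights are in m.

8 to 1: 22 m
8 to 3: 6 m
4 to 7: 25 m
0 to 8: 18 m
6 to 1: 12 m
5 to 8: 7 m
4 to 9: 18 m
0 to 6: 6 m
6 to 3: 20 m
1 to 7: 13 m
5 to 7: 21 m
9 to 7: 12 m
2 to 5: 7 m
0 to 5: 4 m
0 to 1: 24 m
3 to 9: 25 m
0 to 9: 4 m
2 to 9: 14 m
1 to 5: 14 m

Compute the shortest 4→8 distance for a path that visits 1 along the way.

Best 4 to 1: 4–7–1 costing 38
Best 1 to 8: 1–5–8 costing 21
Total via 1: 38 + 21 = 59 m.

59 m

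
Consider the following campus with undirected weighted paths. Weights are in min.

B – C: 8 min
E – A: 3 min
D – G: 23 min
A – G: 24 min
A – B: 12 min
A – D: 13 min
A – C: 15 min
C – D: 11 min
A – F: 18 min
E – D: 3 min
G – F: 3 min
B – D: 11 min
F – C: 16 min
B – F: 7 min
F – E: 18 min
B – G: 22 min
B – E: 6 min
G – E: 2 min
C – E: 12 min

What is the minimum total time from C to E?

Shortest distances from C:
C: 0
B: 8  (via C)
D: 11  (via C)
E: 12  (via C)
Shortest route: C–E = 12 min.

12 min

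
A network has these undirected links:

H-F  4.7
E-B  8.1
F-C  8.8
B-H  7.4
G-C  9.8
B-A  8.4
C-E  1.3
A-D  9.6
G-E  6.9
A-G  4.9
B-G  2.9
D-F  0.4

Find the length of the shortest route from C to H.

13.5

Compare a few routes:
C - E - B - H: 1.3+8.1+7.4 = 16.8
C - F - H: 8.8+4.7 = 13.5
Cheapest is C - F - H at 13.5.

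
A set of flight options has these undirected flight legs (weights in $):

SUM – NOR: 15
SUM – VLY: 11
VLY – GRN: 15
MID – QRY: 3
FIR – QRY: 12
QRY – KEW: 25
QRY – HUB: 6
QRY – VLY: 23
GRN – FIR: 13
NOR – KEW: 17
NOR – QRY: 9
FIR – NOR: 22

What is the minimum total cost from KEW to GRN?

$50

Settle nodes by increasing distance from KEW:
KEW: 0
NOR: 17  (via KEW)
QRY: 25  (via KEW)
MID: 28  (via QRY)
HUB: 31  (via QRY)
SUM: 32  (via NOR)
FIR: 37  (via QRY)
VLY: 43  (via SUM)
GRN: 50  (via FIR)
Shortest route: KEW → QRY → FIR → GRN = $50.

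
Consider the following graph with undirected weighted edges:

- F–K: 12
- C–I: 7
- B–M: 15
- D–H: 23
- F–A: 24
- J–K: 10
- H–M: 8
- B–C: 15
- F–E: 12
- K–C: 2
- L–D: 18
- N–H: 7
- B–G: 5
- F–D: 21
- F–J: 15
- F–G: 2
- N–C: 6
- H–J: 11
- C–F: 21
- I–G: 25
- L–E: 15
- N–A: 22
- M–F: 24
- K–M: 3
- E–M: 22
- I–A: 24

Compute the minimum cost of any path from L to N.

Settle nodes by increasing distance from L:
L: 0
E: 15  (via L)
D: 18  (via L)
F: 27  (via E)
G: 29  (via F)
B: 34  (via G)
M: 37  (via E)
K: 39  (via F)
C: 41  (via K)
H: 41  (via D)
J: 42  (via F)
N: 47  (via C)
Shortest route: L–E–F–K–C–N = 47.

47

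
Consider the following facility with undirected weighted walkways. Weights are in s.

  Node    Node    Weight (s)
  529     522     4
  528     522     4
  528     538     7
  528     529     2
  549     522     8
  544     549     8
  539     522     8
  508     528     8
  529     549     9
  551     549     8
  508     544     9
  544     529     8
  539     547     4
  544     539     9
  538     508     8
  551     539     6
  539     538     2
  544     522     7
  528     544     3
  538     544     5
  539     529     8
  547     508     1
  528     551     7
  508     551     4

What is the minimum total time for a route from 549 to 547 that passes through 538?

Shortest 549→538: 549–544–538 = 13
Best 538 to 547: 538–539–547 costing 6
Total via 538: 13 + 6 = 19 s.

19 s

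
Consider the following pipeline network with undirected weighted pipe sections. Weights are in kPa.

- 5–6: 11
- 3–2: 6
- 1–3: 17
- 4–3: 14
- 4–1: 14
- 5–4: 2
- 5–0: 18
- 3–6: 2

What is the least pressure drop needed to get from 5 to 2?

Running Dijkstra from 5:
5: 0
4: 2  (via 5)
6: 11  (via 5)
3: 13  (via 6)
1: 16  (via 4)
0: 18  (via 5)
2: 19  (via 3)
Shortest route: 5–6–3–2 = 19 kPa.

19 kPa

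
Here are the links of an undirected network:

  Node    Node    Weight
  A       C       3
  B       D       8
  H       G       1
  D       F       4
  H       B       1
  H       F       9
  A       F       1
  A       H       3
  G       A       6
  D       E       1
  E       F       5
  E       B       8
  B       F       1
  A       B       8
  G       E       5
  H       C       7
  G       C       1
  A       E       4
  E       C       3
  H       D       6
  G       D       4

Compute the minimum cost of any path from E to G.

Compare a few routes:
E - D - G: 1+4 = 5
E - C - G: 3+1 = 4
The minimum is 4 via E - C - G.

4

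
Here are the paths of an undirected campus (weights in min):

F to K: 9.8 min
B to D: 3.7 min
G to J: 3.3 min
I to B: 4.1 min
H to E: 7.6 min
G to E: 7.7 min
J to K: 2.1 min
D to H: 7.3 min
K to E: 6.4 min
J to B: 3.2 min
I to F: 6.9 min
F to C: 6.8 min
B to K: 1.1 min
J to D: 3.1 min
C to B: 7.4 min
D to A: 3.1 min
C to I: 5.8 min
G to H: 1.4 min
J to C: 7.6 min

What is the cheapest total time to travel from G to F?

15.2 min

Candidate routes:
G–J–K–F: 3.3+2.1+9.8 = 15.2
G–J–B–K–F: 3.3+3.2+1.1+9.8 = 17.4
The minimum is 15.2 min via G–J–K–F.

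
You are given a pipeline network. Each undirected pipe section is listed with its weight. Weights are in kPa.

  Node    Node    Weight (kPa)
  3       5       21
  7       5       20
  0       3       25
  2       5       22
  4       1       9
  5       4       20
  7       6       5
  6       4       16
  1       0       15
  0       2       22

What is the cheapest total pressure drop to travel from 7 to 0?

Enumerating some paths:
7 → 5 → 3 → 0: 20+21+25 = 66
7 → 5 → 4 → 1 → 0: 20+20+9+15 = 64
7 → 5 → 2 → 0: 20+22+22 = 64
7 → 6 → 4 → 1 → 0: 5+16+9+15 = 45
Cheapest is 7 → 6 → 4 → 1 → 0 at 45 kPa.

45 kPa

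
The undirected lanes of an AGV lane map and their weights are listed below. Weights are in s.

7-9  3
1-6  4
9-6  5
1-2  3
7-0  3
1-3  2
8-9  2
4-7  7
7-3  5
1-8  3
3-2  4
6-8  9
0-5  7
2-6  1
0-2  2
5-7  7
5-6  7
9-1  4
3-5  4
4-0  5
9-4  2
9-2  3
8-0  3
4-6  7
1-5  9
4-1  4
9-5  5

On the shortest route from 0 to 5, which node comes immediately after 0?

5

Compare a few routes:
0 - 5: 7 = 7
0 - 8 - 9 - 5: 3+2+5 = 10
Cheapest is 0 - 5 at 7 s.
So from 0 the first move is to 5.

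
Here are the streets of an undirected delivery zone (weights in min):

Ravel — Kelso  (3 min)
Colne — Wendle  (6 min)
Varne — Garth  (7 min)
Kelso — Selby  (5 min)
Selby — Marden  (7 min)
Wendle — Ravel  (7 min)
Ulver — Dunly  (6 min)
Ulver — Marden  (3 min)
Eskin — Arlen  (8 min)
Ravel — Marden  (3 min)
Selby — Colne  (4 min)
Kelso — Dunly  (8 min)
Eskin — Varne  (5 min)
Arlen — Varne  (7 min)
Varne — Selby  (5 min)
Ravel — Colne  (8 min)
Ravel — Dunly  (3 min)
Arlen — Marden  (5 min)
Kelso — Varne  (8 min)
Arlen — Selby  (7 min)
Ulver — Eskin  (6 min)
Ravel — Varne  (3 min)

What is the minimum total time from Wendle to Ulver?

13 min

Shortest distances from Wendle:
Wendle: 0
Colne: 6  (via Wendle)
Ravel: 7  (via Wendle)
Dunly: 10  (via Ravel)
Marden: 10  (via Ravel)
Varne: 10  (via Ravel)
Kelso: 10  (via Ravel)
Selby: 10  (via Colne)
Ulver: 13  (via Marden)
Shortest route: Wendle → Ravel → Marden → Ulver = 13 min.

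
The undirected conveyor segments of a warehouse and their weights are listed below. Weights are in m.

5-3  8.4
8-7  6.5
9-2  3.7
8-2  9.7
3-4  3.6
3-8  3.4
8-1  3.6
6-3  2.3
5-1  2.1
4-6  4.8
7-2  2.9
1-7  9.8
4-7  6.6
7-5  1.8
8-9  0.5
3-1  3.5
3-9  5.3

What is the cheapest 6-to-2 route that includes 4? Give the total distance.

14.3 m

Shortest 6→4: 6–4 = 4.8
Shortest 4→2: 4–7–2 = 9.5
Total via 4: 4.8 + 9.5 = 14.3 m.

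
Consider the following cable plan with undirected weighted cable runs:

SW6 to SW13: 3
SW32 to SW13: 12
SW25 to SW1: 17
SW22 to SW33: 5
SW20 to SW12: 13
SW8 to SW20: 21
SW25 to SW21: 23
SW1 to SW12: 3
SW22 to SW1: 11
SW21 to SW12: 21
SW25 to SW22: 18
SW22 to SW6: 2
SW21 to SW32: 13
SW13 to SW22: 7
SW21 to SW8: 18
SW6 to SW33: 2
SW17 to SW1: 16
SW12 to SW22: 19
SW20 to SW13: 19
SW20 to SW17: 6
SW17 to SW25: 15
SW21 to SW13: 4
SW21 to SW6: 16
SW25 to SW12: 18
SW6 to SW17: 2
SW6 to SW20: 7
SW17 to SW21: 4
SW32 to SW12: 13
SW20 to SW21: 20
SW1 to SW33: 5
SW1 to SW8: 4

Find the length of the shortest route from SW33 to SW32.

Shortest distances from SW33:
SW33: 0
SW6: 2  (via SW33)
SW17: 4  (via SW6)
SW22: 4  (via SW6)
SW13: 5  (via SW6)
SW1: 5  (via SW33)
SW12: 8  (via SW1)
SW21: 8  (via SW17)
SW20: 9  (via SW6)
SW8: 9  (via SW1)
SW32: 17  (via SW13)
Shortest route: SW33–SW6–SW13–SW32 = 17.

17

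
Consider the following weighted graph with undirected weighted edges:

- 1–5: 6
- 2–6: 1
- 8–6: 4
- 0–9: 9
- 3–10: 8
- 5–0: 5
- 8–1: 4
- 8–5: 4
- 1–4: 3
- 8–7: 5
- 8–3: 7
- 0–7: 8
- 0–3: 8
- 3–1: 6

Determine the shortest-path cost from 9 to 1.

20

Candidate routes:
9–0–5–1: 9+5+6 = 20
9–0–5–8–1: 9+5+4+4 = 22
Cheapest is 9–0–5–1 at 20.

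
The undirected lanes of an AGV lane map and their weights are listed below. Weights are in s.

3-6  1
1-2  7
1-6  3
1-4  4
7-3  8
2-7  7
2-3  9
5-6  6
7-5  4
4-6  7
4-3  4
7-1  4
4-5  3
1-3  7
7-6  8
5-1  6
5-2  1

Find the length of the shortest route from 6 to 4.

5 s

Running Dijkstra from 6:
6: 0
3: 1  (via 6)
1: 3  (via 6)
4: 5  (via 3)
Shortest route: 6–3–4 = 5 s.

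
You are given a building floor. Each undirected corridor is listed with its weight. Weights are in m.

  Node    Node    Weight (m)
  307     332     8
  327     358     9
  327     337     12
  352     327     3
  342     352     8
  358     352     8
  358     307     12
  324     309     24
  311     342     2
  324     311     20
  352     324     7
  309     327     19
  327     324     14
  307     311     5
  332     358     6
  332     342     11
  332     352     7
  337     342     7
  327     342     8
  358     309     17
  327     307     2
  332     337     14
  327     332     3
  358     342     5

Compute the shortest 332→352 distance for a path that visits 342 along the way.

Shortest 332→342: 332 → 342 = 11
Best 342 to 352: 342 → 352 costing 8
Total via 342: 11 + 8 = 19 m.

19 m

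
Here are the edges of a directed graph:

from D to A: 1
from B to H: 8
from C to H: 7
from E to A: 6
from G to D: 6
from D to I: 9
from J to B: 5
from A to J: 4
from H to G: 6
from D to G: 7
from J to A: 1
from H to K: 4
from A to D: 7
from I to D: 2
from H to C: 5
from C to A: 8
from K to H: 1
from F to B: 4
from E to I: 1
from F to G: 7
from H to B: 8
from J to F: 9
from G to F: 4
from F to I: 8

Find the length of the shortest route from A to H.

17

Compare a few routes:
A - J - F - B - H: 4+9+4+8 = 25
A - J - B - H: 4+5+8 = 17
The minimum is 17 via A - J - B - H.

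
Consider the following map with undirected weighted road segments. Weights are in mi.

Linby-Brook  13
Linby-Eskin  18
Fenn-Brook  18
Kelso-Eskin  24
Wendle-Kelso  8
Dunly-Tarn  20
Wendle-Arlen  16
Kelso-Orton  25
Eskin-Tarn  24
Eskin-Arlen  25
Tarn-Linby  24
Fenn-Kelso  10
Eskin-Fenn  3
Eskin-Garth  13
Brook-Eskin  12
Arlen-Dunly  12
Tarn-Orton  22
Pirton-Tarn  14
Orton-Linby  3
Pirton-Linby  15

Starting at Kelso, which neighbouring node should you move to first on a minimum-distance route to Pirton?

Enumerating some paths:
Kelso–Fenn–Eskin–Brook–Linby–Pirton: 10+3+12+13+15 = 53
Kelso–Fenn–Eskin–Tarn–Pirton: 10+3+24+14 = 51
Kelso–Fenn–Eskin–Linby–Pirton: 10+3+18+15 = 46
Kelso–Orton–Linby–Pirton: 25+3+15 = 43
Cheapest is Kelso–Orton–Linby–Pirton at 43 mi.
So from Kelso the first move is to Orton.

Orton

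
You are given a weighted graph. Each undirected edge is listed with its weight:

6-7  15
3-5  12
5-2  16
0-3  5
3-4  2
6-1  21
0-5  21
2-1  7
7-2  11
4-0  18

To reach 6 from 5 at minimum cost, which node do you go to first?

2

Compare a few routes:
5–2–7–6: 16+11+15 = 42
5–2–1–6: 16+7+21 = 44
The minimum is 42 via 5–2–7–6.
So from 5 the first move is to 2.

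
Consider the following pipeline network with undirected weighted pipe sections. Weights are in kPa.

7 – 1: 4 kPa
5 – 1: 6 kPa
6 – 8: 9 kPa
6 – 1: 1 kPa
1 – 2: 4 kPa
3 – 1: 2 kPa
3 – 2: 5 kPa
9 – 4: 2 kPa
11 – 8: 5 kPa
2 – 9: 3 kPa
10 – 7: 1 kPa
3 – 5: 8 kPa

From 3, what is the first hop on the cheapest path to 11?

Enumerating some paths:
3 - 1 - 6 - 8 - 11: 2+1+9+5 = 17
3 - 5 - 1 - 6 - 8 - 11: 8+6+1+9+5 = 29
3 - 2 - 1 - 6 - 8 - 11: 5+4+1+9+5 = 24
The minimum is 17 kPa via 3 - 1 - 6 - 8 - 11.
So from 3 the first move is to 1.

1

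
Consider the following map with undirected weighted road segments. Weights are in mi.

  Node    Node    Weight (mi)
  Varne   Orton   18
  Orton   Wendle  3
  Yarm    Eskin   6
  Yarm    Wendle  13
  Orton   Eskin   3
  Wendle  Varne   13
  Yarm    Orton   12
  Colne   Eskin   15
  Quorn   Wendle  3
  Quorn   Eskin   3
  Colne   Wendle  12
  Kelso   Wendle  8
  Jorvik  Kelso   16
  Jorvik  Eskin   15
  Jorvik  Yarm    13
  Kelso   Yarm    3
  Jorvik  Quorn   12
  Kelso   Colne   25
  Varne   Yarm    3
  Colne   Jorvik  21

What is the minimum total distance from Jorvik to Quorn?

Running Dijkstra from Jorvik:
Jorvik: 0
Quorn: 12  (via Jorvik)
Shortest route: Jorvik → Quorn = 12 mi.

12 mi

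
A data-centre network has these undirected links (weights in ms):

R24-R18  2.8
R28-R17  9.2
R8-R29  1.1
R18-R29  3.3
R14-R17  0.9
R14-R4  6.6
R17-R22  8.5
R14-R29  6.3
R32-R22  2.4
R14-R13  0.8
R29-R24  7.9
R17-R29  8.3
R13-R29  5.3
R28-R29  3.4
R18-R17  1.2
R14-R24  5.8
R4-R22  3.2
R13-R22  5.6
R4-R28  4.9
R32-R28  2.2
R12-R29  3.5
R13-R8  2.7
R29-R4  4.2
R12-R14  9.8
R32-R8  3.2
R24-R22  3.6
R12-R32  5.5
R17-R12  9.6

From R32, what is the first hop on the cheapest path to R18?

R8

Enumerating some paths:
R32 → R8 → R29 → R18: 3.2+1.1+3.3 = 7.6
R32 → R8 → R13 → R14 → R17 → R18: 3.2+2.7+0.8+0.9+1.2 = 8.8
The minimum is 7.6 ms via R32 → R8 → R29 → R18.
So from R32 the first move is to R8.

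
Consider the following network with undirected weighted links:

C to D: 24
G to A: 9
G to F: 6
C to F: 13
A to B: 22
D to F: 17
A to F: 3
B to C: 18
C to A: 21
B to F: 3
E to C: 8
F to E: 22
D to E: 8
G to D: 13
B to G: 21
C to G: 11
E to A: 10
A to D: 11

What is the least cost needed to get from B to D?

Settle nodes by increasing distance from B:
B: 0
F: 3  (via B)
A: 6  (via F)
G: 9  (via F)
C: 16  (via F)
E: 16  (via A)
D: 17  (via A)
Shortest route: B → F → A → D = 17.

17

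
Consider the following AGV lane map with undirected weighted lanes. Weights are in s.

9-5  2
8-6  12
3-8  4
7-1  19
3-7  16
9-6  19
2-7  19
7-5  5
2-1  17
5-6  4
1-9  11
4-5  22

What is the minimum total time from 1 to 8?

Compare a few routes:
1 - 9 - 5 - 7 - 3 - 8: 11+2+5+16+4 = 38
1 - 9 - 5 - 6 - 8: 11+2+4+12 = 29
Cheapest is 1 - 9 - 5 - 6 - 8 at 29 s.

29 s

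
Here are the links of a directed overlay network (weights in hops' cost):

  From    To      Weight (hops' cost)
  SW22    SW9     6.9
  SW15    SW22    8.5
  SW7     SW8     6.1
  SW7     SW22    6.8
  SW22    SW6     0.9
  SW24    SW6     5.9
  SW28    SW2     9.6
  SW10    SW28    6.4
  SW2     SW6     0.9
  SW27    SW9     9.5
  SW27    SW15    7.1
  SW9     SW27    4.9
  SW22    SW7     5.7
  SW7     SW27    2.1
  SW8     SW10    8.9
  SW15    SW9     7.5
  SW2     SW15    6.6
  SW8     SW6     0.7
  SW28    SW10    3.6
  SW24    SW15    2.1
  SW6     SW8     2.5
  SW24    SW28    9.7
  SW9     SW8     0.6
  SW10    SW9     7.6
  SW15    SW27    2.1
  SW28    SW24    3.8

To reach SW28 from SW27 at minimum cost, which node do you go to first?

Enumerating some paths:
SW27 - SW15 - SW22 - SW9 - SW8 - SW10 - SW28: 7.1+8.5+6.9+0.6+8.9+6.4 = 38.4
SW27 - SW15 - SW22 - SW6 - SW8 - SW10 - SW28: 7.1+8.5+0.9+2.5+8.9+6.4 = 34.3
SW27 - SW9 - SW8 - SW10 - SW28: 9.5+0.6+8.9+6.4 = 25.4
SW27 - SW15 - SW9 - SW8 - SW10 - SW28: 7.1+7.5+0.6+8.9+6.4 = 30.5
Cheapest is SW27 - SW9 - SW8 - SW10 - SW28 at 25.4 hops' cost.
So from SW27 the first move is to SW9.

SW9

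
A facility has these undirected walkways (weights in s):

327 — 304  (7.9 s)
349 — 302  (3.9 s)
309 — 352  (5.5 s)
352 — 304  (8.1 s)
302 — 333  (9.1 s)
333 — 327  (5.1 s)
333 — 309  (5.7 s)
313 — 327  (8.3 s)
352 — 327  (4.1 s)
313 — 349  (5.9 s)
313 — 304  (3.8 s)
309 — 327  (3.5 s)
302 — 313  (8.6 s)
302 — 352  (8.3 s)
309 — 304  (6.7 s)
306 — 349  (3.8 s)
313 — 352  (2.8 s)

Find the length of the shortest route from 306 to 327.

Enumerating some paths:
306–349–313–352–327: 3.8+5.9+2.8+4.1 = 16.6
306–349–313–327: 3.8+5.9+8.3 = 18
306–349–302–352–327: 3.8+3.9+8.3+4.1 = 20.1
Cheapest is 306–349–313–352–327 at 16.6 s.

16.6 s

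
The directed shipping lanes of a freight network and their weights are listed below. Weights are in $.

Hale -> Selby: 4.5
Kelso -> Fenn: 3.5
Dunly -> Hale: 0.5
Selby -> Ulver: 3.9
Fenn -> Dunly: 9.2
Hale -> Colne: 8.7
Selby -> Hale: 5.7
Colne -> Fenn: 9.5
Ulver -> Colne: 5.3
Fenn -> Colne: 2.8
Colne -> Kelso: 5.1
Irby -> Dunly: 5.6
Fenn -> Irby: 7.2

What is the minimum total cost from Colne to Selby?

$22.8

Running Dijkstra from Colne:
Colne: 0
Kelso: 5.1  (via Colne)
Fenn: 8.6  (via Kelso)
Irby: 15.8  (via Fenn)
Dunly: 17.8  (via Fenn)
Hale: 18.3  (via Dunly)
Selby: 22.8  (via Hale)
Shortest route: Colne–Kelso–Fenn–Dunly–Hale–Selby = $22.8.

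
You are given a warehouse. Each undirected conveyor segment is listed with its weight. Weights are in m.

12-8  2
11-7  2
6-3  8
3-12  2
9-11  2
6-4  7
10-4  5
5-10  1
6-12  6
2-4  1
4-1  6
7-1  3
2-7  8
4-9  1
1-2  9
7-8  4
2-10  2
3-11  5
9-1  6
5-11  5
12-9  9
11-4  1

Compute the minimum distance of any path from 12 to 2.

Shortest distances from 12:
12: 0
3: 2  (via 12)
8: 2  (via 12)
6: 6  (via 12)
7: 6  (via 8)
11: 7  (via 3)
4: 8  (via 11)
1: 9  (via 7)
2: 9  (via 4)
Shortest route: 12–3–11–4–2 = 9 m.

9 m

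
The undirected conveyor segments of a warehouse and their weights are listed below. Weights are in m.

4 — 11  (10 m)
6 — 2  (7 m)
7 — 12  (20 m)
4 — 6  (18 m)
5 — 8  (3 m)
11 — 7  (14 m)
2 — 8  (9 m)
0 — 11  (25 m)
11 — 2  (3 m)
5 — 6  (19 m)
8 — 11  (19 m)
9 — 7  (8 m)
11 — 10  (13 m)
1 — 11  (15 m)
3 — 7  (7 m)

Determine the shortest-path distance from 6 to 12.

44 m

Shortest distances from 6:
6: 0
2: 7  (via 6)
11: 10  (via 2)
8: 16  (via 2)
4: 18  (via 6)
5: 19  (via 6)
10: 23  (via 11)
7: 24  (via 11)
1: 25  (via 11)
3: 31  (via 7)
9: 32  (via 7)
0: 35  (via 11)
12: 44  (via 7)
Shortest route: 6–2–11–7–12 = 44 m.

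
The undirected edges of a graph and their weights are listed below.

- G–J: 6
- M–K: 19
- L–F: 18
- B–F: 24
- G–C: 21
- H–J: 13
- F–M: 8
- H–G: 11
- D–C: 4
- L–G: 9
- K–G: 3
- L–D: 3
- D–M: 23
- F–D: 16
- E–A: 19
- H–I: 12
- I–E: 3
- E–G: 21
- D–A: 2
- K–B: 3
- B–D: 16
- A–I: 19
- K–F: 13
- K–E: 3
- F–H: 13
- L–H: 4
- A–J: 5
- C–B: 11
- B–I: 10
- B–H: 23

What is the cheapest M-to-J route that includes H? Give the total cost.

Best M to H: M → F → H costing 21
Shortest H→J: H → J = 13
Total via H: 21 + 13 = 34.

34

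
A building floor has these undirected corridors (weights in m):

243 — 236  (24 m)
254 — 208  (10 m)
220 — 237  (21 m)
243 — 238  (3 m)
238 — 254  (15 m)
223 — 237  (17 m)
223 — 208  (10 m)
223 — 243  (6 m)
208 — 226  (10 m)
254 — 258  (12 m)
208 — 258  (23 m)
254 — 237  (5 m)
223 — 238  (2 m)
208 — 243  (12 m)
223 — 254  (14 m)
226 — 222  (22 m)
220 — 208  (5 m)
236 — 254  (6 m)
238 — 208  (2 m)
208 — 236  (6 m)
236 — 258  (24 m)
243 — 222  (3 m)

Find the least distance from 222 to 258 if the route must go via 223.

Shortest 222→223: 222 → 243 → 238 → 223 = 8
Shortest 223→258: 223 → 254 → 258 = 26
Total via 223: 8 + 26 = 34 m.

34 m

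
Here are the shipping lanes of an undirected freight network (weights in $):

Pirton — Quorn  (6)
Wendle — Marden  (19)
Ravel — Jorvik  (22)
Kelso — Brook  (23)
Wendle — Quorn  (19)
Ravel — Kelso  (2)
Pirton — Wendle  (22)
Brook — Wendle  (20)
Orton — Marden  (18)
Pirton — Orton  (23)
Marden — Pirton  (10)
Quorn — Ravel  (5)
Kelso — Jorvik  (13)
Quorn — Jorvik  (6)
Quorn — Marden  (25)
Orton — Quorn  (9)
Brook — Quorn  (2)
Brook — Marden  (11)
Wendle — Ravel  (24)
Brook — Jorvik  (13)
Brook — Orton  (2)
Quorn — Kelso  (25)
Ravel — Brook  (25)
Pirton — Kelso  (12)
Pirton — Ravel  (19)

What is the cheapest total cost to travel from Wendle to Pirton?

Running Dijkstra from Wendle:
Wendle: 0
Quorn: 19  (via Wendle)
Marden: 19  (via Wendle)
Brook: 20  (via Wendle)
Orton: 22  (via Brook)
Pirton: 22  (via Wendle)
Shortest route: Wendle–Pirton = $22.

$22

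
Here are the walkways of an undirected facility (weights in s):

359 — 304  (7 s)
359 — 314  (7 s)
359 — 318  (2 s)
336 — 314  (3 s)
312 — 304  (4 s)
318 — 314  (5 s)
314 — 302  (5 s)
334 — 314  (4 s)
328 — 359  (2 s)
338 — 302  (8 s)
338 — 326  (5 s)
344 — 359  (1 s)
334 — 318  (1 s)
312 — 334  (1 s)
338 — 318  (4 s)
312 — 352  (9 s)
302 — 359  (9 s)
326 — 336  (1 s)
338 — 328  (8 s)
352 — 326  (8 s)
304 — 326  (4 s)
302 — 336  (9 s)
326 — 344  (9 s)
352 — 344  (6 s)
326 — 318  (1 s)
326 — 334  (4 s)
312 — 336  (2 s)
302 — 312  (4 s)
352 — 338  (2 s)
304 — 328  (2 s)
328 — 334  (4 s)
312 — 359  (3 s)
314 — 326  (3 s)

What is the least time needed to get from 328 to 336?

Compare a few routes:
328–334–312–336: 4+1+2 = 7
328–359–318–326–336: 2+2+1+1 = 6
328–359–312–336: 2+3+2 = 7
328–304–326–336: 2+4+1 = 7
Cheapest is 328–359–318–326–336 at 6 s.

6 s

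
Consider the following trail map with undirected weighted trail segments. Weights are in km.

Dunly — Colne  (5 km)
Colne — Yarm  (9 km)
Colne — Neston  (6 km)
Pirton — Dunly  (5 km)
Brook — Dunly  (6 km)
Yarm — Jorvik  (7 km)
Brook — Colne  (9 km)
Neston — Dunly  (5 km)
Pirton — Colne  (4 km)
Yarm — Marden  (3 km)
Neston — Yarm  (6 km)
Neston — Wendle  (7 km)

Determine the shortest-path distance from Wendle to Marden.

Candidate routes:
Wendle → Neston → Yarm → Marden: 7+6+3 = 16
Wendle → Neston → Dunly → Colne → Yarm → Marden: 7+5+5+9+3 = 29
Wendle → Neston → Colne → Yarm → Marden: 7+6+9+3 = 25
Cheapest is Wendle → Neston → Yarm → Marden at 16 km.

16 km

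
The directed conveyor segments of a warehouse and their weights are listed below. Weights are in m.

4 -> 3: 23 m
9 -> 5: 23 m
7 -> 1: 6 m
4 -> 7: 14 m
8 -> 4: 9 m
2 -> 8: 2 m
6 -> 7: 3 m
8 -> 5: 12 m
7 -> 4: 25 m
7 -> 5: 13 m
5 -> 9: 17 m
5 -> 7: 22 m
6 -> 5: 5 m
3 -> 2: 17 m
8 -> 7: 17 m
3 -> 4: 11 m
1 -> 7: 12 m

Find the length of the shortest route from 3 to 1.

Running Dijkstra from 3:
3: 0
4: 11  (via 3)
2: 17  (via 3)
8: 19  (via 2)
7: 25  (via 4)
1: 31  (via 7)
Shortest route: 3–4–7–1 = 31 m.

31 m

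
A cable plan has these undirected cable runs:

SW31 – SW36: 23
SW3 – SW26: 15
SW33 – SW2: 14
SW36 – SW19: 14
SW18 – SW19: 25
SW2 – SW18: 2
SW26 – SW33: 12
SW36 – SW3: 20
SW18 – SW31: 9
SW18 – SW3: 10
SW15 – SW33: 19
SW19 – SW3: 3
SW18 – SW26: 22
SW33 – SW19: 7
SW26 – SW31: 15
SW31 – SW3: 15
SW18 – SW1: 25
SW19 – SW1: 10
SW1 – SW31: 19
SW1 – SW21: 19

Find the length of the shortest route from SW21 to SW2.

Running Dijkstra from SW21:
SW21: 0
SW1: 19  (via SW21)
SW19: 29  (via SW1)
SW3: 32  (via SW19)
SW33: 36  (via SW19)
SW31: 38  (via SW1)
SW18: 42  (via SW3)
SW36: 43  (via SW19)
SW2: 44  (via SW18)
Shortest route: SW21 → SW1 → SW19 → SW3 → SW18 → SW2 = 44.

44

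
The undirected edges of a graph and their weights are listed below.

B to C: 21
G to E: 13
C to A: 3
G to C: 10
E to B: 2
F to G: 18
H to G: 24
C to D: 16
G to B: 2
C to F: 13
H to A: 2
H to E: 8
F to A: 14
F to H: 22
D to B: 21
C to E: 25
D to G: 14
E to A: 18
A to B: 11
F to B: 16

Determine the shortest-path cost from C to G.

10

Compare a few routes:
C → A → B → G: 3+11+2 = 16
C → G: 10 = 10
Cheapest is C → G at 10.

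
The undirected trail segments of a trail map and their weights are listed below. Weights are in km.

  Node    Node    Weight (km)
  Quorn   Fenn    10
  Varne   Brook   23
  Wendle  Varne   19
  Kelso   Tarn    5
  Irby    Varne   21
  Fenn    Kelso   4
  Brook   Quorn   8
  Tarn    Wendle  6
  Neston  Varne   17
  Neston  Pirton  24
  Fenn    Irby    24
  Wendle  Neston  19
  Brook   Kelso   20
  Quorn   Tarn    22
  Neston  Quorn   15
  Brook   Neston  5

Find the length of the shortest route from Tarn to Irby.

33 km

Running Dijkstra from Tarn:
Tarn: 0
Kelso: 5  (via Tarn)
Wendle: 6  (via Tarn)
Fenn: 9  (via Kelso)
Quorn: 19  (via Fenn)
Neston: 25  (via Wendle)
Varne: 25  (via Wendle)
Brook: 25  (via Kelso)
Irby: 33  (via Fenn)
Shortest route: Tarn–Kelso–Fenn–Irby = 33 km.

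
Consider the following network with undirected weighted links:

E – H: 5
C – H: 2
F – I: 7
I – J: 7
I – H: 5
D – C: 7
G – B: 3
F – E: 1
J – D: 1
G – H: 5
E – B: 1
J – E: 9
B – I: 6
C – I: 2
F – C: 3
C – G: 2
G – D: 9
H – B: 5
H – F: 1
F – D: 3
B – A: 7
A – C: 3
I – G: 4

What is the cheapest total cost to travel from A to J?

10

Compare a few routes:
A–C–F–D–J: 3+3+3+1 = 10
A–C–D–J: 3+7+1 = 11
A–C–I–J: 3+2+7 = 12
Cheapest is A–C–F–D–J at 10.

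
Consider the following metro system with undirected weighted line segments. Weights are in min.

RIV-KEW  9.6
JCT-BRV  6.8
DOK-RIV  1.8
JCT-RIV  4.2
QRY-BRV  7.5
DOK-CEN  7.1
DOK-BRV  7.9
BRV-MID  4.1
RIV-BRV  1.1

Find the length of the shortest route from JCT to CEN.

Enumerating some paths:
JCT - RIV - DOK - CEN: 4.2+1.8+7.1 = 13.1
JCT - BRV - RIV - DOK - CEN: 6.8+1.1+1.8+7.1 = 16.8
JCT - RIV - BRV - DOK - CEN: 4.2+1.1+7.9+7.1 = 20.3
The minimum is 13.1 min via JCT - RIV - DOK - CEN.

13.1 min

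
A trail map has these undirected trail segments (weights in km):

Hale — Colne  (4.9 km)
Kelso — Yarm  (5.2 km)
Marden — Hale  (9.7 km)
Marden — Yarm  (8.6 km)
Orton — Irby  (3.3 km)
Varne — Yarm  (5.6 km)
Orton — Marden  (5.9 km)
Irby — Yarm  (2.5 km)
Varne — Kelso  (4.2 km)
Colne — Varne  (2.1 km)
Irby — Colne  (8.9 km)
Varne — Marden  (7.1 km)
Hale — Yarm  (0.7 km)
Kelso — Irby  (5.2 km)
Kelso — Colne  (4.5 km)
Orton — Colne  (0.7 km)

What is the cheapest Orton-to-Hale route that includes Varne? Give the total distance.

Shortest Orton→Varne: Orton–Colne–Varne = 2.8
Best Varne to Hale: Varne–Yarm–Hale costing 6.3
Total via Varne: 2.8 + 6.3 = 9.1 km.

9.1 km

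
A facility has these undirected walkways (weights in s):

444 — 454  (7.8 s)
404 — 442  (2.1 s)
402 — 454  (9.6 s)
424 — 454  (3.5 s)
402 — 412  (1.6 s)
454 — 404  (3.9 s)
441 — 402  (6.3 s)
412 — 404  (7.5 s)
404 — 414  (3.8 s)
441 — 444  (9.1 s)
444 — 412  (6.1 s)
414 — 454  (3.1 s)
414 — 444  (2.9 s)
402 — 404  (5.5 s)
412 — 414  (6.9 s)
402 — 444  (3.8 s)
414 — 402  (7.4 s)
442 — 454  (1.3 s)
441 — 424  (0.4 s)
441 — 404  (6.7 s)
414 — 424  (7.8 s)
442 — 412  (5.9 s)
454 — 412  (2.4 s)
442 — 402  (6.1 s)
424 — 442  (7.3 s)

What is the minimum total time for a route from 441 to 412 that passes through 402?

Shortest 441→402: 441 → 402 = 6.3
Shortest 402→412: 402 → 412 = 1.6
Total via 402: 6.3 + 1.6 = 7.9 s.

7.9 s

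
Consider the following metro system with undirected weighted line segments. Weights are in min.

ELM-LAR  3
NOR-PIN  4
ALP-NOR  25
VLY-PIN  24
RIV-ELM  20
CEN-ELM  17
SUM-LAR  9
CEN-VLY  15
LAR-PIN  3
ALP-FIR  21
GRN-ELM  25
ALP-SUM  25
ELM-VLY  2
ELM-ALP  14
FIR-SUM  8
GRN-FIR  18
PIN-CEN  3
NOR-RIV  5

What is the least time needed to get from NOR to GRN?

Compare a few routes:
NOR → PIN → CEN → VLY → ELM → GRN: 4+3+15+2+25 = 49
NOR → PIN → LAR → ELM → GRN: 4+3+3+25 = 35
NOR → PIN → CEN → ELM → GRN: 4+3+17+25 = 49
NOR → PIN → LAR → SUM → FIR → GRN: 4+3+9+8+18 = 42
The minimum is 35 min via NOR → PIN → LAR → ELM → GRN.

35 min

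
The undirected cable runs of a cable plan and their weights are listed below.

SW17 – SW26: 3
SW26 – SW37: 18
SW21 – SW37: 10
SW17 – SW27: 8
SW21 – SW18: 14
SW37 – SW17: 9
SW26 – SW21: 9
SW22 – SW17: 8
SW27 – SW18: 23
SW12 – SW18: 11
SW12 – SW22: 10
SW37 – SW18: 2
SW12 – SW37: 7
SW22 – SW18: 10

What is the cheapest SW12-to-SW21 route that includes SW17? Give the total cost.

28

Best SW12 to SW17: SW12–SW37–SW17 costing 16
Best SW17 to SW21: SW17–SW26–SW21 costing 12
Total via SW17: 16 + 12 = 28.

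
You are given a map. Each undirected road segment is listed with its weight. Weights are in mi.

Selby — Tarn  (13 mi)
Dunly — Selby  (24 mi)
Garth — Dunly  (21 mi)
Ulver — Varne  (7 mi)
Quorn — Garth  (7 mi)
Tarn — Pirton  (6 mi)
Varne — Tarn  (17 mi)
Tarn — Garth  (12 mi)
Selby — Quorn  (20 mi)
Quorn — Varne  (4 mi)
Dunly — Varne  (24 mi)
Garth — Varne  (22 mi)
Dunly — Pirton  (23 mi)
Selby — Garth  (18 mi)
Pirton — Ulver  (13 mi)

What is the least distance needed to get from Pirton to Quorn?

24 mi

Running Dijkstra from Pirton:
Pirton: 0
Tarn: 6  (via Pirton)
Ulver: 13  (via Pirton)
Garth: 18  (via Tarn)
Selby: 19  (via Tarn)
Varne: 20  (via Ulver)
Dunly: 23  (via Pirton)
Quorn: 24  (via Varne)
Shortest route: Pirton–Ulver–Varne–Quorn = 24 mi.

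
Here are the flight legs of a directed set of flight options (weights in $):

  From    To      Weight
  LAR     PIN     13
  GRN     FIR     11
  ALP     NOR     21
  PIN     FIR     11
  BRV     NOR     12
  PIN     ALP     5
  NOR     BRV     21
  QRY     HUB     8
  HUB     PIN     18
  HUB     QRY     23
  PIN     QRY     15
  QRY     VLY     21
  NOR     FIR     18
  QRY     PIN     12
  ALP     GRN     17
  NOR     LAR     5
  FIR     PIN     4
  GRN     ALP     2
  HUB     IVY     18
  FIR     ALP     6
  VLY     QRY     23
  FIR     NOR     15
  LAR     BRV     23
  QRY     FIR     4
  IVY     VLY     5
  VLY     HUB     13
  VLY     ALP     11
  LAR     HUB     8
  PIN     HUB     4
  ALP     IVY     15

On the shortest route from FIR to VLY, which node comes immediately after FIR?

ALP

Enumerating some paths:
FIR - PIN - ALP - IVY - VLY: 4+5+15+5 = 29
FIR - ALP - IVY - VLY: 6+15+5 = 26
Cheapest is FIR - ALP - IVY - VLY at $26.
So from FIR the first move is to ALP.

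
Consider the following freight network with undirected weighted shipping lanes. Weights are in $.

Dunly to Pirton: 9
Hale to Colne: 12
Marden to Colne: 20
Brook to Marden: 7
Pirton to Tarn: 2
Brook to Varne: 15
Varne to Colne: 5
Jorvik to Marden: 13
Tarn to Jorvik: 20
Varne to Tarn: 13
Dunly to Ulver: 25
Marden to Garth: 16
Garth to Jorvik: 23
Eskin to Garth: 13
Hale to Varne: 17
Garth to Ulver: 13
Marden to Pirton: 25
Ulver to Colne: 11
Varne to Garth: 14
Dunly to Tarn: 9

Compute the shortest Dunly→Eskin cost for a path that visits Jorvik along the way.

Shortest Dunly→Jorvik: Dunly → Tarn → Jorvik = 29
Shortest Jorvik→Eskin: Jorvik → Garth → Eskin = 36
Total via Jorvik: 29 + 36 = $65.

$65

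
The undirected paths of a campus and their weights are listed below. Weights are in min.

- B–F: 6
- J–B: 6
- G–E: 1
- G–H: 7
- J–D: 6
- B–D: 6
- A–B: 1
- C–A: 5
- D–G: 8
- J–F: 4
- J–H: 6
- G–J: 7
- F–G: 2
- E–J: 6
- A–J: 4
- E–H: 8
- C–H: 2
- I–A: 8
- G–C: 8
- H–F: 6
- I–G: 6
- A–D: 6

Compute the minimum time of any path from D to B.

6 min

Compare a few routes:
D–A–B: 6+1 = 7
D–B: 6 = 6
D–J–A–B: 6+4+1 = 11
Cheapest is D–B at 6 min.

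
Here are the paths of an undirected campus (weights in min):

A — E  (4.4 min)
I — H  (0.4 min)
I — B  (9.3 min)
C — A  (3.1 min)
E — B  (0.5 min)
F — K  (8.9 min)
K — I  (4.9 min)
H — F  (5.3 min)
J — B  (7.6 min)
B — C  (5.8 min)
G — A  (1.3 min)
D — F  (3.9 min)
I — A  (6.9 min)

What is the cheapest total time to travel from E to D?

Settle nodes by increasing distance from E:
E: 0
B: 0.5  (via E)
A: 4.4  (via E)
G: 5.7  (via A)
C: 6.3  (via B)
J: 8.1  (via B)
I: 9.8  (via B)
H: 10.2  (via I)
K: 14.7  (via I)
F: 15.5  (via H)
D: 19.4  (via F)
Shortest route: E → B → I → H → F → D = 19.4 min.

19.4 min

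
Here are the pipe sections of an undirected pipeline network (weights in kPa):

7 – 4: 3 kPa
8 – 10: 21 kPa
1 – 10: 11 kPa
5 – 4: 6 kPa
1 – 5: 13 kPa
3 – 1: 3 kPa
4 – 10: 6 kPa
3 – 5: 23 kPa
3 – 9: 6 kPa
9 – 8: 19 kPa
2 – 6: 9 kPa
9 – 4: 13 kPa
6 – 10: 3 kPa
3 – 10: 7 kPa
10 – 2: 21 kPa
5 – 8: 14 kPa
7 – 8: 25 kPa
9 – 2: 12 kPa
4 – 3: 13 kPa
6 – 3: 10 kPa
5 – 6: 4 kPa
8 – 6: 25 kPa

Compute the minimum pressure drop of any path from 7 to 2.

Candidate routes:
7 - 4 - 10 - 6 - 2: 3+6+3+9 = 21
7 - 4 - 5 - 6 - 2: 3+6+4+9 = 22
Cheapest is 7 - 4 - 10 - 6 - 2 at 21 kPa.

21 kPa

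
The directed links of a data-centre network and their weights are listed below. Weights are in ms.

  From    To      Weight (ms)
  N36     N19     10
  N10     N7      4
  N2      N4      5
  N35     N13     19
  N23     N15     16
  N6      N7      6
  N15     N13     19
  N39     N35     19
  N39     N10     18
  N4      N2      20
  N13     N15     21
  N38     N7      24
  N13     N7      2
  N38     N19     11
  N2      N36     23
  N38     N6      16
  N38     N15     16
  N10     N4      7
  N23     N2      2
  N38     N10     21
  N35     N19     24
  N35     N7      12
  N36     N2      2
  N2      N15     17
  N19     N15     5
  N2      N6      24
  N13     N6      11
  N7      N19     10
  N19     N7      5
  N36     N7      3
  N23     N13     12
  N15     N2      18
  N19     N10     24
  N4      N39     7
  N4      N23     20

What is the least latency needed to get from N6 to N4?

Settle nodes by increasing distance from N6:
N6: 0
N7: 6  (via N6)
N19: 16  (via N7)
N15: 21  (via N19)
N2: 39  (via N15)
N10: 40  (via N19)
N13: 40  (via N15)
N4: 44  (via N2)
Shortest route: N6 → N7 → N19 → N15 → N2 → N4 = 44 ms.

44 ms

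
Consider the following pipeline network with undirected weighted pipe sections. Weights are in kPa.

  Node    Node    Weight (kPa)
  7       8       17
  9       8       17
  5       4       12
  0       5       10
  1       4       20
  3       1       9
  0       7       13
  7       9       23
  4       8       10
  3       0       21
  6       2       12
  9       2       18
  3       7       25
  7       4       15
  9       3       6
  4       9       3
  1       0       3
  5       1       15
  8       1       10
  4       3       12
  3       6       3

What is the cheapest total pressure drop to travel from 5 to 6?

24 kPa

Compare a few routes:
5 → 0 → 1 → 3 → 6: 10+3+9+3 = 25
5 → 4 → 9 → 3 → 6: 12+3+6+3 = 24
5 → 1 → 3 → 6: 15+9+3 = 27
The minimum is 24 kPa via 5 → 4 → 9 → 3 → 6.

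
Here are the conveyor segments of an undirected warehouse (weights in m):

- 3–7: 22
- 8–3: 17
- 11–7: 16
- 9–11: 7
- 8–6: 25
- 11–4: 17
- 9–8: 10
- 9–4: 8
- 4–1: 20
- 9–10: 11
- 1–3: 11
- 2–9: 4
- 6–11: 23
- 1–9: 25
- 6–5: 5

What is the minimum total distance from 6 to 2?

Compare a few routes:
6–11–9–2: 23+7+4 = 34
6–8–9–2: 25+10+4 = 39
6–11–4–9–2: 23+17+8+4 = 52
Cheapest is 6–11–9–2 at 34 m.

34 m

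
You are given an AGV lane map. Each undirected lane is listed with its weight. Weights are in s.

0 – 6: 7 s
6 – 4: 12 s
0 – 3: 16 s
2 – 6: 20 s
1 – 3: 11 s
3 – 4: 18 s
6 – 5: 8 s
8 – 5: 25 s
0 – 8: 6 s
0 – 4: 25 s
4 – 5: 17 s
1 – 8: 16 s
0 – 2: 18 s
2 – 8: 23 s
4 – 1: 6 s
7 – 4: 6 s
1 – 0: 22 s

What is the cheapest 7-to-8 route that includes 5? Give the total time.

Best 7 to 5: 7–4–5 costing 23
Best 5 to 8: 5–6–0–8 costing 21
Total via 5: 23 + 21 = 44 s.

44 s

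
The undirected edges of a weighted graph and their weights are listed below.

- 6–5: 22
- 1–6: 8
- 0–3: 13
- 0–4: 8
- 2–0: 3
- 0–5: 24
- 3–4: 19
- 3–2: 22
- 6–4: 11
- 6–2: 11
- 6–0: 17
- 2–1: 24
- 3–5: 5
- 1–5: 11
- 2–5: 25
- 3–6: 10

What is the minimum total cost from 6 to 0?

Running Dijkstra from 6:
6: 0
1: 8  (via 6)
3: 10  (via 6)
2: 11  (via 6)
4: 11  (via 6)
0: 14  (via 2)
Shortest route: 6 → 2 → 0 = 14.

14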